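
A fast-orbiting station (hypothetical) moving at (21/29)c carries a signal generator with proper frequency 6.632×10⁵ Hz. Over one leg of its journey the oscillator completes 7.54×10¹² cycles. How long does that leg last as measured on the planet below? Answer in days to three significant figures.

γ = 1/√(1 − (21/29)²) = 29/20 = 1.450
Proper time for N cycles: τ = N/f = 7.54×10¹²/(6.632×10⁵) = 1.137×10⁷ s = 131.6 days.
Lab-frame duration Δt = γτ = 1.450 × 131.6 = 190.8 days.

Δt = 191 days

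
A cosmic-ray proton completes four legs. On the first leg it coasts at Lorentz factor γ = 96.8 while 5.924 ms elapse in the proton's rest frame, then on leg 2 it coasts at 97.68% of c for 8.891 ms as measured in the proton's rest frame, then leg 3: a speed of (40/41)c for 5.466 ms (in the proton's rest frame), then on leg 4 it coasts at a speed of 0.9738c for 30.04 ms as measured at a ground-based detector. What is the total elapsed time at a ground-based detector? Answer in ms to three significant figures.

Leg 1: γ = 96.8; Δt_1 = 96.80 × 5.924 = 573.4 ms.
Leg 2: β = 0.9768; γ = 1/√(1 − 0.9768²) = 1/√0.04586 = 4.670; Δt_2 = 4.670 × 8.891 = 41.52 ms.
Leg 3: γ = 1/√(1 − (40/41)²) = 41/9 ≈ 4.556; Δt_3 = 4.556 × 5.466 = 24.90 ms.
Leg 4: 30.04 ms is already measured at a ground-based detector.
Total: 573.4 + 41.52 + 24.90 + 30.04 ms.

Δt = 670 ms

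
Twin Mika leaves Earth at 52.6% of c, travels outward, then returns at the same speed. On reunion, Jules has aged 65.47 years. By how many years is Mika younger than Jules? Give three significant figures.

β = 0.526; γ = 1/√(1 − 0.526²) = 1/√0.7233 = 1.176
Mika's elapsed proper time: τ = 65.47/1.176 = 55.68 years.
Age gap = Δt − τ = 65.47 − 55.68 years.

Δt − τ = 9.79 years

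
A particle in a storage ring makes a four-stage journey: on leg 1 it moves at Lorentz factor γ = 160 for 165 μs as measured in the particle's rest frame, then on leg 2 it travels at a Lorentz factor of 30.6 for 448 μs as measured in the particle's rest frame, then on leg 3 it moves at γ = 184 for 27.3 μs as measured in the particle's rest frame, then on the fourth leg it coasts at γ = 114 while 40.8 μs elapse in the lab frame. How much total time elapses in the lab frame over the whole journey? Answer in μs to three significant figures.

Leg 1: γ = 160; Δt_1 = 160.0 × 165 = 2.640×10⁴ μs.
Leg 2: γ = 30.6; Δt_2 = 30.60 × 448 = 1.371×10⁴ μs.
Leg 3: γ = 184; Δt_3 = 184.0 × 27.3 = 5023 μs.
Leg 4: 40.8 μs is already measured in the lab frame.
Total: 2.640×10⁴ + 1.371×10⁴ + 5023 + 40.80 μs.

Δt = 4.52×10⁴ μs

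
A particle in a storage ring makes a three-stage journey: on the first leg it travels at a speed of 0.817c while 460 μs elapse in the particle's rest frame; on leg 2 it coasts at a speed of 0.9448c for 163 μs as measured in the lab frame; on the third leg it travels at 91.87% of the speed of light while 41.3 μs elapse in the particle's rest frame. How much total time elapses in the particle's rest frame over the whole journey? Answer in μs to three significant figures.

τ = 555 μs

Leg 1: 460 μs is already measured in the particle's rest frame.
Leg 2: γ = 1/√(1 − 0.9448²) = 1/√0.1074 = 3.052; τ_2 = 163/3.052 = 53.41 μs.
Leg 3: 41.3 μs is already measured in the particle's rest frame.
Total: 460.0 + 53.41 + 41.30 μs.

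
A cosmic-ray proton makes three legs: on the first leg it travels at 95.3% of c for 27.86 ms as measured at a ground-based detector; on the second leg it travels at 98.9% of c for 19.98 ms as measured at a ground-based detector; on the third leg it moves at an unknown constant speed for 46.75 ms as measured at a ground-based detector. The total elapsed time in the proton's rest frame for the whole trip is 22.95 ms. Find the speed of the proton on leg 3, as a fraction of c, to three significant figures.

β = 0.969

Leg 1: β = 0.953; γ = 1/√(1 − 0.953²) = 1/√0.09179 = 3.301; τ_1 = 27.86/3.301 = 8.441 ms.
Leg 2: β = 0.989; γ = 1/√(1 − 0.989²) = 1/√0.02188 = 6.761; τ_2 = 19.98/6.761 = 2.955 ms.
Leg 3: speed unknown; τ_3 = 46.75/γ_3.
Total proper time: 8.441 + 2.955 + τ_3 = 22.95, so τ_3 = 22.95 − 11.40 = 11.55 ms.
γ_3 = 46.75/11.55 = 4.046; β = √(1 − 1/γ²) = √0.9389.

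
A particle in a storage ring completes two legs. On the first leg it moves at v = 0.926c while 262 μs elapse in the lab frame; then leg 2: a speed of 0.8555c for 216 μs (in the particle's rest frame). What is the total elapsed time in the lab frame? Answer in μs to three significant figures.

Δt = 679 μs

Leg 1: 262 μs is already measured in the lab frame.
Leg 2: γ = 1/√(1 − 0.8555²) = 1/√0.2681 = 1.931; Δt_2 = 1.931 × 216 = 417.1 μs.
Total: 262.0 + 417.1 μs.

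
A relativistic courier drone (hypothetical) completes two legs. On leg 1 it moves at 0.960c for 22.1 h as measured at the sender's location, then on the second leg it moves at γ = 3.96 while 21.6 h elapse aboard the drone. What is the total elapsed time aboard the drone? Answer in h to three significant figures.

τ = 27.8 h

Leg 1: γ = 1/√(1 − 0.960²) = 25/7 ≈ 3.571; τ_1 = 22.1/3.571 = 6.188 h.
Leg 2: 21.6 h is already measured aboard the drone.
Total: 6.188 + 21.60 h.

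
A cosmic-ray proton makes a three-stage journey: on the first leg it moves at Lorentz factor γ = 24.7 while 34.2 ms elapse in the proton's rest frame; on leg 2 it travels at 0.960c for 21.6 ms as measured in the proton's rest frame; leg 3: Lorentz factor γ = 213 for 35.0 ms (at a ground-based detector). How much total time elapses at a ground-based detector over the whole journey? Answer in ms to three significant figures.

Δt = 957 ms

Leg 1: γ = 24.7; Δt_1 = 24.70 × 34.2 = 844.7 ms.
Leg 2: γ = 1/√(1 − 0.960²) = 25/7 ≈ 3.571; Δt_2 = 3.571 × 21.6 = 77.14 ms.
Leg 3: 35.0 ms is already measured at a ground-based detector.
Total: 844.7 + 77.14 + 35.00 ms.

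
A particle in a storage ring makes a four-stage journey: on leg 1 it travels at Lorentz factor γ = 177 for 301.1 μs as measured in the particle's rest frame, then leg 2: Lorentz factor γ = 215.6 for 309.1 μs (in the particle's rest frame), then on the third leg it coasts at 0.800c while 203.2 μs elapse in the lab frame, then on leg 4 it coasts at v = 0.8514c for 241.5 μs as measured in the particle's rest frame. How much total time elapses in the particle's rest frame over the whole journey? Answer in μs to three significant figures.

Leg 1: 301.1 μs is already measured in the particle's rest frame.
Leg 2: 309.1 μs is already measured in the particle's rest frame.
Leg 3: γ = 1/√(1 − 0.800²) = 5/3 ≈ 1.667; τ_3 = 203.2/1.667 = 121.9 μs.
Leg 4: 241.5 μs is already measured in the particle's rest frame.
Total: 301.1 + 309.1 + 121.9 + 241.5 μs.

τ = 974 μs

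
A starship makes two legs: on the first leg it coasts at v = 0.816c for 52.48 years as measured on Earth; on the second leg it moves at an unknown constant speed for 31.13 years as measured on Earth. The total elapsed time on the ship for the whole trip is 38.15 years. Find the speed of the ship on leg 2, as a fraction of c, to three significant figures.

Leg 1: γ = 1/√(1 − 0.816²) = 1/√0.3341 = 1.730; τ_1 = 52.48/1.730 = 30.34 years.
Leg 2: speed unknown; τ_2 = 31.13/γ_2.
Total proper time: 30.34 + τ_2 = 38.15, so τ_2 = 38.15 − 30.34 = 7.814 years.
γ_2 = 31.13/7.814 = 3.984; β = √(1 − 1/γ²) = √0.9370.

β = 0.968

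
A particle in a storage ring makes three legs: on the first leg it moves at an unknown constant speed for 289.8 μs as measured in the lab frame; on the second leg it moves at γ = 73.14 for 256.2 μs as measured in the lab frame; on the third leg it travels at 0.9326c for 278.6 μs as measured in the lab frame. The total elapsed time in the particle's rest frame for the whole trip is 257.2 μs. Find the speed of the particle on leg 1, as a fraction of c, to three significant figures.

Leg 1: speed unknown; τ_1 = 289.8/γ_1.
Leg 2: γ = 73.14; τ_2 = 256.2/73.14 = 3.503 μs.
Leg 3: γ = 1/√(1 − 0.9326²) = 1/√0.1303 = 2.771; τ_3 = 278.6/2.771 = 100.5 μs.
Total proper time: τ_1 + 3.503 + 100.5 = 257.2, so τ_1 = 257.2 − 104.1 = 153.1 μs.
γ_1 = 289.8/153.1 = 1.892; β = √(1 − 1/γ²) = √0.7207.

β = 0.849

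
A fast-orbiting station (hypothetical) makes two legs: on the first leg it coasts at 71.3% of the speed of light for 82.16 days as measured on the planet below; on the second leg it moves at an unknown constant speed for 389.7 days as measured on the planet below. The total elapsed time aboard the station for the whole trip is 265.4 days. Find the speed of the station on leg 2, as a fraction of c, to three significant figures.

Leg 1: β = 0.713; γ = 1/√(1 − 0.713²) = 1/√0.4916 = 1.426; τ_1 = 82.16/1.426 = 57.61 days.
Leg 2: speed unknown; τ_2 = 389.7/γ_2.
Total proper time: 57.61 + τ_2 = 265.4, so τ_2 = 265.4 − 57.61 = 207.8 days.
γ_2 = 389.7/207.8 = 1.875; β = √(1 − 1/γ²) = √0.7157.

β = 0.846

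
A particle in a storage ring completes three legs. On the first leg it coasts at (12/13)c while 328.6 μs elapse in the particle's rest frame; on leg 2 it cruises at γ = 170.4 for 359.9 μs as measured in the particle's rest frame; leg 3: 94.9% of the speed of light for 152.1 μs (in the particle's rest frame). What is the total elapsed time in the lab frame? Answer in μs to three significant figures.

Δt = 6.27×10⁴ μs

Leg 1: γ = 1/√(1 − (12/13)²) = 13/5 = 2.600; Δt_1 = 2.600 × 328.6 = 854.4 μs.
Leg 2: γ = 170.4; Δt_2 = 170.4 × 359.9 = 6.133×10⁴ μs.
Leg 3: β = 0.949; γ = 1/√(1 − 0.949²) = 1/√0.09940 = 3.172; Δt_3 = 3.172 × 152.1 = 482.4 μs.
Total: 854.4 + 6.133×10⁴ + 482.4 μs.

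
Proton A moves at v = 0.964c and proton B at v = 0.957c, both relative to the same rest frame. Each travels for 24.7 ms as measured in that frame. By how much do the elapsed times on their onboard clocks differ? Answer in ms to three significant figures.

|τ_A − τ_B| = 0.597 ms

A: γ = 1/√(1 − 0.964²) = 1/√0.07070 = 3.761; τ_A = 24.7/3.761 = 6.568 ms.
B: γ = 1/√(1 − 0.957²) = 1/√0.08415 = 3.447; τ_B = 24.7/3.447 = 7.165 ms.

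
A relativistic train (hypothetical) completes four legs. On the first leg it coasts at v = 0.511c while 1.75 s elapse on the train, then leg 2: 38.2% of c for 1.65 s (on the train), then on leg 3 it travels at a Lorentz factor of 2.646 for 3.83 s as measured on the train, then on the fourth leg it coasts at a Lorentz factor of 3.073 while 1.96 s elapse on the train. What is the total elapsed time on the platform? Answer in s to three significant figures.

Leg 1: γ = 1/√(1 − 0.511²) = 1/√0.7389 = 1.163; Δt_1 = 1.163 × 1.75 = 2.036 s.
Leg 2: β = 0.382; γ = 1/√(1 − 0.382²) = 1/√0.8541 = 1.082; Δt_2 = 1.082 × 1.65 = 1.785 s.
Leg 3: γ = 2.646; Δt_3 = 2.646 × 3.83 = 10.13 s.
Leg 4: γ = 3.073; Δt_4 = 3.073 × 1.96 = 6.023 s.
Total: 2.036 + 1.785 + 10.13 + 6.023 s.

Δt = 20.0 s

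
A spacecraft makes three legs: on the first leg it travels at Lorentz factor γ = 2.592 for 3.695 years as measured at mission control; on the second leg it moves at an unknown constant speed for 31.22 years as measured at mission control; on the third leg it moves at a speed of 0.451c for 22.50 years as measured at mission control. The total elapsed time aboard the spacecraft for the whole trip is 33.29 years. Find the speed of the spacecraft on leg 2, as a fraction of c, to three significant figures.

β = 0.926

Leg 1: γ = 2.592; τ_1 = 3.695/2.592 = 1.426 years.
Leg 2: speed unknown; τ_2 = 31.22/γ_2.
Leg 3: γ = 1/√(1 − 0.451²) = 1/√0.7966 = 1.120; τ_3 = 22.50/1.120 = 20.08 years.
Total proper time: 1.426 + τ_2 + 20.08 = 33.29, so τ_2 = 33.29 − 21.51 = 11.78 years.
γ_2 = 31.22/11.78 = 2.650; β = √(1 − 1/γ²) = √0.8576.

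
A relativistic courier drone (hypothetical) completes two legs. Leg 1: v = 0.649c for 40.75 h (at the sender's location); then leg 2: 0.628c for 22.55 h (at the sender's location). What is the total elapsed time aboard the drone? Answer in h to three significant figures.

Leg 1: γ = 1/√(1 − 0.649²) = 1/√0.5788 = 1.314; τ_1 = 40.75/1.314 = 31.00 h.
Leg 2: γ = 1/√(1 − 0.628²) = 1/√0.6056 = 1.285; τ_2 = 22.55/1.285 = 17.55 h.
Total: 31.00 + 17.55 h.

τ = 48.6 h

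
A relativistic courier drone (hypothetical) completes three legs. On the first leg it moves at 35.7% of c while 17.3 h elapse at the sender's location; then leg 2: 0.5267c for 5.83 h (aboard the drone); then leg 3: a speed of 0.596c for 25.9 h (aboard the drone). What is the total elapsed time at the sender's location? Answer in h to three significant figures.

Leg 1: 17.3 h is already measured at the sender's location.
Leg 2: γ = 1/√(1 − 0.5267²) = 1/√0.7226 = 1.176; Δt_2 = 1.176 × 5.83 = 6.858 h.
Leg 3: γ = 1/√(1 − 0.596²) = 1/√0.6448 = 1.245; Δt_3 = 1.245 × 25.9 = 32.25 h.
Total: 17.30 + 6.858 + 32.25 h.

Δt = 56.4 h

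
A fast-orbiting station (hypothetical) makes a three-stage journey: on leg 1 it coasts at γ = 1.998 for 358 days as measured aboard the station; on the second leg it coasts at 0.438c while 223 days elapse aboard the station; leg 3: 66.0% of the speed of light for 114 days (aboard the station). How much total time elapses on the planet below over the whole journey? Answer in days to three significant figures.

Δt = 1120 days

Leg 1: γ = 1.998; Δt_1 = 1.998 × 358 = 715.3 days.
Leg 2: γ = 1/√(1 − 0.438²) = 1/√0.8082 = 1.112; Δt_2 = 1.112 × 223 = 248.1 days.
Leg 3: β = 0.660; γ = 1/√(1 − 0.660²) = 1/√0.5644 = 1.331; Δt_3 = 1.331 × 114 = 151.7 days.
Total: 715.3 + 248.1 + 151.7 days.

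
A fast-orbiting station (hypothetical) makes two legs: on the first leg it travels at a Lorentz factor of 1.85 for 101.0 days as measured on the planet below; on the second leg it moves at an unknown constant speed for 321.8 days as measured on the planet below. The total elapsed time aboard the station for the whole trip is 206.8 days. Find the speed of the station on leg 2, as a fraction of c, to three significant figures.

Leg 1: γ = 1.85; τ_1 = 101.0/1.850 = 54.59 days.
Leg 2: speed unknown; τ_2 = 321.8/γ_2.
Total proper time: 54.59 + τ_2 = 206.8, so τ_2 = 206.8 − 54.59 = 152.2 days.
γ_2 = 321.8/152.2 = 2.114; β = √(1 − 1/γ²) = √0.7763.

β = 0.881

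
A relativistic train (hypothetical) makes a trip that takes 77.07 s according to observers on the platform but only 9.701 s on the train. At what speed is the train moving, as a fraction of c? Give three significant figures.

β = 0.992

The proper time is measured on the train (both events occur at the train's location); Δt is measured on the platform. γ = Δt/τ = 77.07/9.701 = 7.945.
β = √(1 − 1/γ²) = √(1 − 0.01584) = √0.9842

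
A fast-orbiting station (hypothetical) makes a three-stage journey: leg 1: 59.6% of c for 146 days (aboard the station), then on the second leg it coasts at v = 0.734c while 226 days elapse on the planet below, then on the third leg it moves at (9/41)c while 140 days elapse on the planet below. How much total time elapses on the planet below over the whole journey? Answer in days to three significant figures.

Δt = 548 days

Leg 1: β = 0.596; γ = 1/√(1 − 0.596²) = 1/√0.6448 = 1.245; Δt_1 = 1.245 × 146 = 181.8 days.
Leg 2: 226 days is already measured on the planet below.
Leg 3: 140 days is already measured on the planet below.
Total: 181.8 + 226.0 + 140.0 days.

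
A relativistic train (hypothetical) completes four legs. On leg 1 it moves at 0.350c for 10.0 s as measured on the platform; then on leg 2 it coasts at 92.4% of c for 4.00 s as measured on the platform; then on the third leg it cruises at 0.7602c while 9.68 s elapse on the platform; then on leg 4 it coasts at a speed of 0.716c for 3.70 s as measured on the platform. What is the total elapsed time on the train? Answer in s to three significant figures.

Leg 1: γ = 1/√(1 − 0.350²) = 1/√0.8775 = 1.068; τ_1 = 10.0/1.068 = 9.367 s.
Leg 2: β = 0.924; γ = 1/√(1 − 0.924²) = 1/√0.1462 = 2.615; τ_2 = 4.00/2.615 = 1.530 s.
Leg 3: γ = 1/√(1 − 0.7602²) = 1/√0.4221 = 1.539; τ_3 = 9.68/1.539 = 6.289 s.
Leg 4: γ = 1/√(1 − 0.716²) = 1/√0.4873 = 1.432; τ_4 = 3.70/1.432 = 2.583 s.
Total: 9.367 + 1.530 + 6.289 + 2.583 s.

τ = 19.8 s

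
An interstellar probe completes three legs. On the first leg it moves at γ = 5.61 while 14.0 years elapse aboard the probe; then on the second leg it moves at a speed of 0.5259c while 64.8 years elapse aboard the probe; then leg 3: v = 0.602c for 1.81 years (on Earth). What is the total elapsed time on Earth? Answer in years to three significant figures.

Leg 1: γ = 5.61; Δt_1 = 5.610 × 14.0 = 78.54 years.
Leg 2: γ = 1/√(1 − 0.5259²) = 1/√0.7234 = 1.176; Δt_2 = 1.176 × 64.8 = 76.19 years.
Leg 3: 1.81 years is already measured on Earth.
Total: 78.54 + 76.19 + 1.810 years.

Δt = 157 years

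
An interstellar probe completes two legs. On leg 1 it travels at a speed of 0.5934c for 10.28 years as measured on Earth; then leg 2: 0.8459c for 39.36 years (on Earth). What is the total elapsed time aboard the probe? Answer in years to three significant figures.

Leg 1: γ = 1/√(1 − 0.5934²) = 1/√0.6479 = 1.242; τ_1 = 10.28/1.242 = 8.274 years.
Leg 2: γ = 1/√(1 − 0.8459²) = 1/√0.2845 = 1.875; τ_2 = 39.36/1.875 = 20.99 years.
Total: 8.274 + 20.99 years.

τ = 29.3 years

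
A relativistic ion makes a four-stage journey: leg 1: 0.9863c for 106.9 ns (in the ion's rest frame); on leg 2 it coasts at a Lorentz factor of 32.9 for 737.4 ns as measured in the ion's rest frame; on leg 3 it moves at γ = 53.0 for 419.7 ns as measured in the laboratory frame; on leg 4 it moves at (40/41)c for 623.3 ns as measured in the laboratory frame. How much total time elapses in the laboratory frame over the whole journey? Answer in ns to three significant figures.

Δt = 2.60×10⁴ ns

Leg 1: γ = 1/√(1 − 0.9863²) = 1/√0.02721 = 6.062; Δt_1 = 6.062 × 106.9 = 648.0 ns.
Leg 2: γ = 32.9; Δt_2 = 32.90 × 737.4 = 2.426×10⁴ ns.
Leg 3: 419.7 ns is already measured in the laboratory frame.
Leg 4: 623.3 ns is already measured in the laboratory frame.
Total: 648.0 + 2.426×10⁴ + 419.7 + 623.3 ns.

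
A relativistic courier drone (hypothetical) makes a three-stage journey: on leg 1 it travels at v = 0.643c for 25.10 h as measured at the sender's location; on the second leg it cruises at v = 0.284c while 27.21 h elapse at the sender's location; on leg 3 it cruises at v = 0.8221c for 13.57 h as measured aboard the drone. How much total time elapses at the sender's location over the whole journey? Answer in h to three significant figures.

Δt = 76.1 h

Leg 1: 25.10 h is already measured at the sender's location.
Leg 2: 27.21 h is already measured at the sender's location.
Leg 3: γ = 1/√(1 − 0.8221²) = 1/√0.3242 = 1.756; Δt_3 = 1.756 × 13.57 = 23.83 h.
Total: 25.10 + 27.21 + 23.83 h.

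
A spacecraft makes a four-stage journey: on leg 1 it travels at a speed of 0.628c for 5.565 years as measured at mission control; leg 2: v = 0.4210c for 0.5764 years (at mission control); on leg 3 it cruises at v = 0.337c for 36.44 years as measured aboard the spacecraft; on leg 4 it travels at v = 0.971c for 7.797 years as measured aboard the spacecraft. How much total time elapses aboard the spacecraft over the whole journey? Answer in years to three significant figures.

Leg 1: γ = 1/√(1 − 0.628²) = 1/√0.6056 = 1.285; τ_1 = 5.565/1.285 = 4.331 years.
Leg 2: γ = 1/√(1 − 0.4210²) = 1/√0.8228 = 1.102; τ_2 = 0.5764/1.102 = 0.5228 years.
Leg 3: 36.44 years is already measured aboard the spacecraft.
Leg 4: 7.797 years is already measured aboard the spacecraft.
Total: 4.331 + 0.5228 + 36.44 + 7.797 years.

τ = 49.1 years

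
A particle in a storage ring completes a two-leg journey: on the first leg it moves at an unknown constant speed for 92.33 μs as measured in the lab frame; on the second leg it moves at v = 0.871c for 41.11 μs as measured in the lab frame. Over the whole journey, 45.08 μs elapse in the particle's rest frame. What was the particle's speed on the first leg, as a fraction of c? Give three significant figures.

Leg 1: speed unknown; τ_1 = 92.33/γ_1.
Leg 2: γ = 1/√(1 − 0.871²) = 1/√0.2414 = 2.035; τ_2 = 41.11/2.035 = 20.20 μs.
Total proper time: τ_1 + 20.20 = 45.08, so τ_1 = 45.08 − 20.20 = 24.88 μs.
γ_1 = 92.33/24.88 = 3.711; β = √(1 − 1/γ²) = √0.9274.

β = 0.963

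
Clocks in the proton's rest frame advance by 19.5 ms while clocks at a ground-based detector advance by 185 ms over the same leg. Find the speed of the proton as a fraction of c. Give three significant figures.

β = 0.994

The proper time is measured in the proton's rest frame (both events occur at the proton's location); Δt is measured at a ground-based detector. γ = Δt/τ = 185/19.5 = 9.487.
β = √(1 − 1/γ²) = √(1 − 0.01111) = √0.9889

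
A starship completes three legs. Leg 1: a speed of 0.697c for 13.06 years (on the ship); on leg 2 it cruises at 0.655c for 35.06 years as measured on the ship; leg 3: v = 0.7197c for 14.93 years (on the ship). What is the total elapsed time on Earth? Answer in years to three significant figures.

Leg 1: γ = 1/√(1 − 0.697²) = 1/√0.5142 = 1.395; Δt_1 = 1.395 × 13.06 = 18.21 years.
Leg 2: γ = 1/√(1 − 0.655²) = 1/√0.5710 = 1.323; Δt_2 = 1.323 × 35.06 = 46.40 years.
Leg 3: γ = 1/√(1 − 0.7197²) = 1/√0.4820 = 1.440; Δt_3 = 1.440 × 14.93 = 21.50 years.
Total: 18.21 + 46.40 + 21.50 years.

Δt = 86.1 years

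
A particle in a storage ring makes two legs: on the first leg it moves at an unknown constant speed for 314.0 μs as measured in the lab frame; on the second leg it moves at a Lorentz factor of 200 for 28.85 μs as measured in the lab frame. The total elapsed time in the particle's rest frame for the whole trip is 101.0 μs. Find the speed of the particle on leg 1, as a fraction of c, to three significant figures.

Leg 1: speed unknown; τ_1 = 314.0/γ_1.
Leg 2: γ = 200; τ_2 = 28.85/200.0 = 0.1443 μs.
Total proper time: τ_1 + 0.1443 = 101.0, so τ_1 = 101.0 − 0.1443 = 100.9 μs.
γ_1 = 314.0/100.9 = 3.113; β = √(1 − 1/γ²) = √0.8968.

β = 0.947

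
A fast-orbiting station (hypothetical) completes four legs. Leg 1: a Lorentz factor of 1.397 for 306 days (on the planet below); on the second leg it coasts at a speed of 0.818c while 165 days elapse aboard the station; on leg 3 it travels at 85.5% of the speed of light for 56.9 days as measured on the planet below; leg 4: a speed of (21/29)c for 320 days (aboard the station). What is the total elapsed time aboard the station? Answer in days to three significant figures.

Leg 1: γ = 1.397; τ_1 = 306/1.397 = 219.0 days.
Leg 2: 165 days is already measured aboard the station.
Leg 3: β = 0.855; γ = 1/√(1 − 0.855²) = 1/√0.2690 = 1.928; τ_3 = 56.9/1.928 = 29.51 days.
Leg 4: 320 days is already measured aboard the station.
Total: 219.0 + 165.0 + 29.51 + 320.0 days.

τ = 734 days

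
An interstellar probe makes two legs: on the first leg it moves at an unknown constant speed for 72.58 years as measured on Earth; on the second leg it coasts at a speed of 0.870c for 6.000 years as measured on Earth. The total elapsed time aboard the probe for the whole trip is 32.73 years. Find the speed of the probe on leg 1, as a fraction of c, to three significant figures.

Leg 1: speed unknown; τ_1 = 72.58/γ_1.
Leg 2: γ = 1/√(1 − 0.870²) = 1/√0.2431 = 2.028; τ_2 = 6.000/2.028 = 2.958 years.
Total proper time: τ_1 + 2.958 = 32.73, so τ_1 = 32.73 − 2.958 = 29.77 years.
γ_1 = 72.58/29.77 = 2.438; β = √(1 − 1/γ²) = √0.8317.

β = 0.912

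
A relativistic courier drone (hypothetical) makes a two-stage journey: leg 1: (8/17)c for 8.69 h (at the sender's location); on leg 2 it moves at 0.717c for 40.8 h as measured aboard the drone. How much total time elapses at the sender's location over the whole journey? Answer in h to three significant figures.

Leg 1: 8.69 h is already measured at the sender's location.
Leg 2: γ = 1/√(1 − 0.717²) = 1/√0.4859 = 1.435; Δt_2 = 1.435 × 40.8 = 58.53 h.
Total: 8.690 + 58.53 h.

Δt = 67.2 h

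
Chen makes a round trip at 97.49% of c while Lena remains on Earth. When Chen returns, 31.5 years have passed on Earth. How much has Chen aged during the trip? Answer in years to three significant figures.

β = 0.9749; γ = 1/√(1 − 0.9749²) = 1/√0.04957 = 4.491
Chen's clock measures proper time along the trip: τ = Δt/γ = 31.5/4.491 years.

τ = 7.01 years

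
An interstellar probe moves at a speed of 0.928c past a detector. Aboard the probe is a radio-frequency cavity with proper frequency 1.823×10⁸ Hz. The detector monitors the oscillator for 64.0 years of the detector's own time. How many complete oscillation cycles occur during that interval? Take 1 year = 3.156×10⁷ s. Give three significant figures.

γ = 1/√(1 − 0.928²) = 1/√0.1388 = 2.684
During 64.0 years of lab time, the oscillator's proper time advances by τ = Δt/γ = 64.0/2.684 = 23.85 years = 7.526×10⁸ s.
N = f × τ = 1.823×10⁸ × 7.526×10⁸ = 1.372×10¹⁷.

N = 1.37×10¹⁷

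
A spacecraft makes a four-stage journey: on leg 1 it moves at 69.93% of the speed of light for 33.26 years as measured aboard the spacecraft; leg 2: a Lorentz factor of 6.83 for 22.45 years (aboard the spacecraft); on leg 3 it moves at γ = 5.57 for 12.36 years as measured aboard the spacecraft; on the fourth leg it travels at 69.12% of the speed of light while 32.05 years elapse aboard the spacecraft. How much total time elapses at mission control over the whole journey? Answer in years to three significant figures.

Leg 1: β = 0.6993; γ = 1/√(1 − 0.6993²) = 1/√0.5110 = 1.399; Δt_1 = 1.399 × 33.26 = 46.53 years.
Leg 2: γ = 6.83; Δt_2 = 6.830 × 22.45 = 153.3 years.
Leg 3: γ = 5.57; Δt_3 = 5.570 × 12.36 = 68.85 years.
Leg 4: β = 0.6912; γ = 1/√(1 − 0.6912²) = 1/√0.5222 = 1.384; Δt_4 = 1.384 × 32.05 = 44.35 years.
Total: 46.53 + 153.3 + 68.85 + 44.35 years.

Δt = 313 years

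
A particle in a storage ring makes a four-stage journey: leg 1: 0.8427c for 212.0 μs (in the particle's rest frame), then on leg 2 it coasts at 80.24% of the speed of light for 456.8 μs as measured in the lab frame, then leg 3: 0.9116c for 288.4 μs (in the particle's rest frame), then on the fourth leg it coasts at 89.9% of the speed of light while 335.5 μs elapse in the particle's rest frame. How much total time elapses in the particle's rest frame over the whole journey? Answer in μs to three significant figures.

Leg 1: 212.0 μs is already measured in the particle's rest frame.
Leg 2: β = 0.8024; γ = 1/√(1 − 0.8024²) = 1/√0.3562 = 1.676; τ_2 = 456.8/1.676 = 272.6 μs.
Leg 3: 288.4 μs is already measured in the particle's rest frame.
Leg 4: 335.5 μs is already measured in the particle's rest frame.
Total: 212.0 + 272.6 + 288.4 + 335.5 μs.

τ = 1110 μs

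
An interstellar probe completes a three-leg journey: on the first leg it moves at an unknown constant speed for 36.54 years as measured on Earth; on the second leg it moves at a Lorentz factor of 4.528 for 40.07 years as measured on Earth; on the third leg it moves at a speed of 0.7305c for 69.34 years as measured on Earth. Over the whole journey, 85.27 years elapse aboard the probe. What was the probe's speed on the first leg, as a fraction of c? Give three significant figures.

β = 0.606

Leg 1: speed unknown; τ_1 = 36.54/γ_1.
Leg 2: γ = 4.528; τ_2 = 40.07/4.528 = 8.849 years.
Leg 3: γ = 1/√(1 − 0.7305²) = 1/√0.4664 = 1.464; τ_3 = 69.34/1.464 = 47.35 years.
Total proper time: τ_1 + 8.849 + 47.35 = 85.27, so τ_1 = 85.27 − 56.20 = 29.07 years.
γ_1 = 36.54/29.07 = 1.257; β = √(1 − 1/γ²) = √0.3672.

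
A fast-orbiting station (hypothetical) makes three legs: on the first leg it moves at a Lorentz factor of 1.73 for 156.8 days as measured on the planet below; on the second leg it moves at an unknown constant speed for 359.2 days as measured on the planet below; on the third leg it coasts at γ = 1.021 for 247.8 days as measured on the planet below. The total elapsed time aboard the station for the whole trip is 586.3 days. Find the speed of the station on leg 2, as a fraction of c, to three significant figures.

Leg 1: γ = 1.73; τ_1 = 156.8/1.730 = 90.64 days.
Leg 2: speed unknown; τ_2 = 359.2/γ_2.
Leg 3: γ = 1.021; τ_3 = 247.8/1.021 = 242.7 days.
Total proper time: 90.64 + τ_2 + 242.7 = 586.3, so τ_2 = 586.3 − 333.3 = 253.0 days.
γ_2 = 359.2/253.0 = 1.420; β = √(1 − 1/γ²) = √0.5041.

β = 0.710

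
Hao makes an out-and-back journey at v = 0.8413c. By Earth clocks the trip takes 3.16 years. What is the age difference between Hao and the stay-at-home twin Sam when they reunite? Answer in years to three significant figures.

Δt − τ = 1.45 years

γ = 1/√(1 − 0.8413²) = 1/√0.2922 = 1.850
Hao's elapsed proper time: τ = 3.16/1.850 = 1.708 years.
Age gap = Δt − τ = 3.16 − 1.708 years.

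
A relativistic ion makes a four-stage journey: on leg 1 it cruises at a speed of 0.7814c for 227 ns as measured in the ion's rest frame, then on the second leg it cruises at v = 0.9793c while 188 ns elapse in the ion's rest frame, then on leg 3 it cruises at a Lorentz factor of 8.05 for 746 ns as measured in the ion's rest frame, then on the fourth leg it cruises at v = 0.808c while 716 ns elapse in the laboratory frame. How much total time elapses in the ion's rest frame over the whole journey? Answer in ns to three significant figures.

Leg 1: 227 ns is already measured in the ion's rest frame.
Leg 2: 188 ns is already measured in the ion's rest frame.
Leg 3: 746 ns is already measured in the ion's rest frame.
Leg 4: γ = 1/√(1 − 0.808²) = 1/√0.3471 = 1.697; τ_4 = 716/1.697 = 421.9 ns.
Total: 227.0 + 188.0 + 746.0 + 421.9 ns.

τ = 1580 ns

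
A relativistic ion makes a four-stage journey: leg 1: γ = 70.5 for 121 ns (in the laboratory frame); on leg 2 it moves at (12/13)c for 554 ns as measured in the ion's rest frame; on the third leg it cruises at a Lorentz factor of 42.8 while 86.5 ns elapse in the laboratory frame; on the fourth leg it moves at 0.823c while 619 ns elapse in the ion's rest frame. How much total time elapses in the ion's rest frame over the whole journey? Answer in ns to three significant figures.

τ = 1180 ns

Leg 1: γ = 70.5; τ_1 = 121/70.50 = 1.716 ns.
Leg 2: 554 ns is already measured in the ion's rest frame.
Leg 3: γ = 42.8; τ_3 = 86.5/42.80 = 2.021 ns.
Leg 4: 619 ns is already measured in the ion's rest frame.
Total: 1.716 + 554.0 + 2.021 + 619.0 ns.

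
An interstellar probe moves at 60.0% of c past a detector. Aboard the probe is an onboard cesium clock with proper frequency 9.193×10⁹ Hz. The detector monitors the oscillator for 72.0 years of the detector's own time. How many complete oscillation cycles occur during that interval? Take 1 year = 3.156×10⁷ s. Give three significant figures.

N = 1.67×10¹⁹

β = 0.600; γ = 1/√(1 − 0.600²) = 1/√0.6400 = 1.250
During 72.0 years of lab time, the oscillator's proper time advances by τ = Δt/γ = 72.0/1.250 = 57.60 years = 1.818×10⁹ s.
N = f × τ = 9.193×10⁹ × 1.818×10⁹ = 1.671×10¹⁹.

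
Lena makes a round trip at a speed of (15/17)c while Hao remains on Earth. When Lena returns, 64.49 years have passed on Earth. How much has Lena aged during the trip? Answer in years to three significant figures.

γ = 1/√(1 − (15/17)²) = 17/8 = 2.125
Lena's clock measures proper time along the trip: τ = Δt/γ = 64.49/2.125 years.

τ = 30.3 years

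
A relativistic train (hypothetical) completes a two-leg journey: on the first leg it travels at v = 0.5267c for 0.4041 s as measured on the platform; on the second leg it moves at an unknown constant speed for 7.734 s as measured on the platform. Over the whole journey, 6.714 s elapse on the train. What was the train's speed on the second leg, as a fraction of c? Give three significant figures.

Leg 1: γ = 1/√(1 − 0.5267²) = 1/√0.7226 = 1.176; τ_1 = 0.4041/1.176 = 0.3435 s.
Leg 2: speed unknown; τ_2 = 7.734/γ_2.
Total proper time: 0.3435 + τ_2 = 6.714, so τ_2 = 6.714 − 0.3435 = 6.370 s.
γ_2 = 7.734/6.370 = 1.214; β = √(1 − 1/γ²) = √0.3215.

β = 0.567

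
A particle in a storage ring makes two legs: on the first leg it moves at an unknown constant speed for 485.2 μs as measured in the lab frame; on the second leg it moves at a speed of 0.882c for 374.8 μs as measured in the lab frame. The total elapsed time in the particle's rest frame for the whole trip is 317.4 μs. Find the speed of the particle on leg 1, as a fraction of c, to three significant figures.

β = 0.957

Leg 1: speed unknown; τ_1 = 485.2/γ_1.
Leg 2: γ = 1/√(1 − 0.882²) = 1/√0.2221 = 2.122; τ_2 = 374.8/2.122 = 176.6 μs.
Total proper time: τ_1 + 176.6 = 317.4, so τ_1 = 317.4 − 176.6 = 140.8 μs.
γ_1 = 485.2/140.8 = 3.447; β = √(1 − 1/γ²) = √0.9158.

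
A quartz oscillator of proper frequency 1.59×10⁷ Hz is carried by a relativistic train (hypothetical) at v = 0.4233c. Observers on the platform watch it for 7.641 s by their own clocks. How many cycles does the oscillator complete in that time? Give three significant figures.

N = 1.10×10⁸

γ = 1/√(1 − 0.4233²) = 1/√0.8208 = 1.104
During 7.641 s of lab time, the oscillator's proper time advances by τ = Δt/γ = 7.641/1.104 = 6.923 s = 6.923×10⁰ s.
N = f × τ = 1.59×10⁷ × 6.923×10⁰ = 1.101×10⁸.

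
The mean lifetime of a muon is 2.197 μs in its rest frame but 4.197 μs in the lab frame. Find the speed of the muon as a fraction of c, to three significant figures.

γ = Δt/τ₀ = 4.197/2.197 = 1.910
β = √(1 − 1/γ²) = √(1 − 0.2740) = √0.7260

v = 0.852c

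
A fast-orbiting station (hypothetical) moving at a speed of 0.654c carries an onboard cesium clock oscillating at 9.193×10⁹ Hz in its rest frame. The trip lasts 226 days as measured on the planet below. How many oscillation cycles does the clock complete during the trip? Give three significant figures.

γ = 1/√(1 − 0.654²) = 1/√0.5723 = 1.322
The oscillator's own cycle count is N = f × τ where τ is the proper time aboard the station. τ = Δt/γ = 226/1.322 = 171.0 days = 1.477×10⁷ s.
N = 9.193×10⁹ × 1.477×10⁷ = 1.358×10¹⁷.

N = 1.36×10¹⁷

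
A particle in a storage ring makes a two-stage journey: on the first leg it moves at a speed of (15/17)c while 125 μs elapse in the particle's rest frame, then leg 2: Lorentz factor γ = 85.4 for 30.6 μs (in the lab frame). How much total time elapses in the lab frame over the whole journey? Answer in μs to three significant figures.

Δt = 296 μs

Leg 1: γ = 1/√(1 − (15/17)²) = 17/8 = 2.125; Δt_1 = 2.125 × 125 = 265.6 μs.
Leg 2: 30.6 μs is already measured in the lab frame.
Total: 265.6 + 30.60 μs.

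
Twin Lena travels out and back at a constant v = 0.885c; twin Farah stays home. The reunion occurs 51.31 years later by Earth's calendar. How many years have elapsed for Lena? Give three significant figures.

τ = 23.9 years

γ = 1/√(1 − 0.885²) = 1/√0.2168 = 2.148
Lena's clock measures proper time along the trip: τ = Δt/γ = 51.31/2.148 years.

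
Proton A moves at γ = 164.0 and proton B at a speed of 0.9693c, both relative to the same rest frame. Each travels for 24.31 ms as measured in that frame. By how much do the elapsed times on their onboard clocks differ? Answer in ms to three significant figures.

A: γ = 164.0; τ_A = 24.31/164.0 = 0.1482 ms.
B: γ = 1/√(1 − 0.9693²) = 1/√0.06046 = 4.067; τ_B = 24.31/4.067 = 5.977 ms.

|τ_A − τ_B| = 5.83 ms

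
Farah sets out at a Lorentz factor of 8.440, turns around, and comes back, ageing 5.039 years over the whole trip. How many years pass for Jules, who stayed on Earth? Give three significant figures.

γ = 8.440
Earth-frame duration is the dilated interval: Δt = γτ = 8.440 × 5.039 years.

Δt = 42.5 years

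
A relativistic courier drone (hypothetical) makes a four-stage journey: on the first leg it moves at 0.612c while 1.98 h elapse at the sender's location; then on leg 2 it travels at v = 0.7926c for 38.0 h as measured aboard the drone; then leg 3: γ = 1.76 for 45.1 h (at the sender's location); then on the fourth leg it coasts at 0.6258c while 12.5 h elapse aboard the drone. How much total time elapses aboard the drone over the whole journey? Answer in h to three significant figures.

Leg 1: γ = 1/√(1 − 0.612²) = 1/√0.6255 = 1.264; τ_1 = 1.98/1.264 = 1.566 h.
Leg 2: 38.0 h is already measured aboard the drone.
Leg 3: γ = 1.76; τ_3 = 45.1/1.760 = 25.63 h.
Leg 4: 12.5 h is already measured aboard the drone.
Total: 1.566 + 38.00 + 25.63 + 12.50 h.

τ = 77.7 h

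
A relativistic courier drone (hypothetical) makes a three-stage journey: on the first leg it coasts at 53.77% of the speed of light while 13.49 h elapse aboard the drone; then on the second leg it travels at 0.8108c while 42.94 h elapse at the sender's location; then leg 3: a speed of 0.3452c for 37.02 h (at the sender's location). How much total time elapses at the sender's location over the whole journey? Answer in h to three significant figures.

Leg 1: β = 0.5377; γ = 1/√(1 − 0.5377²) = 1/√0.7109 = 1.186; Δt_1 = 1.186 × 13.49 = 16.00 h.
Leg 2: 42.94 h is already measured at the sender's location.
Leg 3: 37.02 h is already measured at the sender's location.
Total: 16.00 + 42.94 + 37.02 h.

Δt = 96.0 h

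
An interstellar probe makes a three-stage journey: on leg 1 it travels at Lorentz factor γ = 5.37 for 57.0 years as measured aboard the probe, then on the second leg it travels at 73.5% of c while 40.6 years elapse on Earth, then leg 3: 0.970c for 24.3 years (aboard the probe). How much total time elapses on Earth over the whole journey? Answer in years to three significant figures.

Δt = 447 years

Leg 1: γ = 5.37; Δt_1 = 5.370 × 57.0 = 306.1 years.
Leg 2: 40.6 years is already measured on Earth.
Leg 3: γ = 1/√(1 − 0.970²) = 1/√0.05910 = 4.113; Δt_3 = 4.113 × 24.3 = 99.96 years.
Total: 306.1 + 40.60 + 99.96 years.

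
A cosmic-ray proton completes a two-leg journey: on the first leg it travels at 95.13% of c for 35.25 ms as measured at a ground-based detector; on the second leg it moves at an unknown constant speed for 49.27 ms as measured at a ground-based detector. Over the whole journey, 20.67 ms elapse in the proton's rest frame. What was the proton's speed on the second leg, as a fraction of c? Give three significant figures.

β = 0.980

Leg 1: β = 0.9513; γ = 1/√(1 − 0.9513²) = 1/√0.09503 = 3.244; τ_1 = 35.25/3.244 = 10.87 ms.
Leg 2: speed unknown; τ_2 = 49.27/γ_2.
Total proper time: 10.87 + τ_2 = 20.67, so τ_2 = 20.67 − 10.87 = 9.804 ms.
γ_2 = 49.27/9.804 = 5.026; β = √(1 − 1/γ²) = √0.9604.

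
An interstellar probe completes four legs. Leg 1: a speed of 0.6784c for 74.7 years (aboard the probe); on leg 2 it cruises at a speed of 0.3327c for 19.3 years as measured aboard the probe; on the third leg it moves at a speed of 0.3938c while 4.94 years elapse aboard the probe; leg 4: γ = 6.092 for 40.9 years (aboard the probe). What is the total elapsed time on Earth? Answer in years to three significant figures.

Δt = 377 years

Leg 1: γ = 1/√(1 − 0.6784²) = 1/√0.5398 = 1.361; Δt_1 = 1.361 × 74.7 = 101.7 years.
Leg 2: γ = 1/√(1 − 0.3327²) = 1/√0.8893 = 1.060; Δt_2 = 1.060 × 19.3 = 20.47 years.
Leg 3: γ = 1/√(1 − 0.3938²) = 1/√0.8449 = 1.088; Δt_3 = 1.088 × 4.94 = 5.374 years.
Leg 4: γ = 6.092; Δt_4 = 6.092 × 40.9 = 249.2 years.
Total: 101.7 + 20.47 + 5.374 + 249.2 years.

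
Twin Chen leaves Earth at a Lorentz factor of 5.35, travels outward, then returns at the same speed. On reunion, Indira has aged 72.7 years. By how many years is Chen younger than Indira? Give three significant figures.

γ = 5.35
Chen's elapsed proper time: τ = 72.7/5.350 = 13.59 years.
Age gap = Δt − τ = 72.7 − 13.59 years.

Δt − τ = 59.1 years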